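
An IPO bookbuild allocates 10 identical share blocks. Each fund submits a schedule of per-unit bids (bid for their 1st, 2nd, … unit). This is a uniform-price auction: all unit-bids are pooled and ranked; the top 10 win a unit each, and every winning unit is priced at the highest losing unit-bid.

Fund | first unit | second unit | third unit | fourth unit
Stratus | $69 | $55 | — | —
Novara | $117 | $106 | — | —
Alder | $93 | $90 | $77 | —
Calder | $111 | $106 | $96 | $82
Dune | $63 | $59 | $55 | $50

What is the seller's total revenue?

All unit-bids, highest first — top 10: 117 (Novara-1), 111 (Calder-1), 106 (Novara-2), 106 (Calder-2), 96 (Calder-3), 93 (Alder-1), 90 (Alder-2), 82 (Calder-4), 77 (Alder-3), 69 (Stratus-1)
Highest rejected unit-bid = $63.
Allocation: Alder 3, Calder 4, Novara 2, Stratus 1. Every unit priced at $63.
Revenue = 10 × 63 = $630.

Total revenue: $630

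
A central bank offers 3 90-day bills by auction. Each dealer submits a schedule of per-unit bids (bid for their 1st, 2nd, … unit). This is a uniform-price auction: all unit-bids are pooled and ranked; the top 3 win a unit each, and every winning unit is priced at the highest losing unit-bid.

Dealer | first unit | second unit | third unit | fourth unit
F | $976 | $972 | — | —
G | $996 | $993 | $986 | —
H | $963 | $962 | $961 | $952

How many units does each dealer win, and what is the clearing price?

G 3; clearing price $976

Pooled unit-bids ranked (top 3): 996 (G-1), 993 (G-2), 986 (G-3)
First bid not allocated: $976.
Allocation: G 3.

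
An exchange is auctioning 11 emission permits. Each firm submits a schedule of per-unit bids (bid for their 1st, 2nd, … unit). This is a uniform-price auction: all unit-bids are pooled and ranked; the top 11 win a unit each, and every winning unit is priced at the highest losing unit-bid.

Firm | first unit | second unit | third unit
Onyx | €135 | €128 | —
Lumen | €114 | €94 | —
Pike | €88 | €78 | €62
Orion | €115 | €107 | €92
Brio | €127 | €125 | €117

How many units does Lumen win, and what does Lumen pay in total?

All unit-bids, highest first — top 11: 135 (Onyx-1), 128 (Onyx-2), 127 (Brio-1), 125 (Brio-2), 117 (Brio-3), 115 (Orion-1), 114 (Lumen-1), 107 (Orion-2), 94 (Lumen-2), 92 (Orion-3), 88 (Pike-1)
First bid not allocated: €78.
Lumen wins 2 unit(s) at €78 each.

Lumen: 2 units, pays €156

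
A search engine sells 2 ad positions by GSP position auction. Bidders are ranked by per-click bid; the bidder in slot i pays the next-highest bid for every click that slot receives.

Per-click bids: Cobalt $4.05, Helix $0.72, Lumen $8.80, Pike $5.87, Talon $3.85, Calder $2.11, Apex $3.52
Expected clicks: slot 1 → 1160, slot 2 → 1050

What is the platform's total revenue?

Ranked by bid: $8.80 (Lumen) > $5.87 (Pike) > $4.05 (Cobalt) > …
Slot 1: Lumen pays $5.87 × 1160 = $6809.20
Slot 2: Pike pays $4.05 × 1050 = $4252.50
Total = $11061.70

Total revenue: $11061.70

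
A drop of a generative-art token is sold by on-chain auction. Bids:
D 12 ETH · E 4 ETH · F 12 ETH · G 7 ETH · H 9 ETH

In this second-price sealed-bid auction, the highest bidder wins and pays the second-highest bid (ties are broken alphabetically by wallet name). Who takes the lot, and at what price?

D pays 12 ETH

Sorting bids: 12 (D) > 12 (F) > 9 (H) > 7 (G) > 4 (E)
D and F tie at 12 ETH; tie-break gives it to D.
D is highest; pays the second-highest bid, 12 ETH.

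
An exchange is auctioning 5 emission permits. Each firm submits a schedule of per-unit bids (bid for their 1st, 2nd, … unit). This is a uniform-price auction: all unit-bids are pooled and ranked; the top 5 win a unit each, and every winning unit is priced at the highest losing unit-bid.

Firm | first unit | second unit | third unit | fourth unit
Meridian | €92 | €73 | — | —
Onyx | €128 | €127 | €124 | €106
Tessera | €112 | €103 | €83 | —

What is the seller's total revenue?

Total revenue: €515

Merging the schedules and taking the best 5: 128 (Onyx-1), 127 (Onyx-2), 124 (Onyx-3), 112 (Tessera-1), 106 (Onyx-4)
Highest rejected unit-bid = €103.
Allocation: Onyx 4, Tessera 1. Every unit priced at €103.
Revenue = 5 × 103 = €515.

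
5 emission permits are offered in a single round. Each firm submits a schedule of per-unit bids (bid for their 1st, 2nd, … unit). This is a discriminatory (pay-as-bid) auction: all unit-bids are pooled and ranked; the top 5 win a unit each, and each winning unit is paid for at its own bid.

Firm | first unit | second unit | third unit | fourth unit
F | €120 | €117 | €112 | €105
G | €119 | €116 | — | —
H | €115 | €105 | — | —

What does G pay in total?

Merging the schedules and taking the best 5: 120 (F-1), 119 (G-1), 117 (F-2), 116 (G-2), 115 (H-1)
Next rejected bid: €112 (not a price — pay-as-bid).
G's winning unit-bids: 119 + 116 = €235.

G pays €235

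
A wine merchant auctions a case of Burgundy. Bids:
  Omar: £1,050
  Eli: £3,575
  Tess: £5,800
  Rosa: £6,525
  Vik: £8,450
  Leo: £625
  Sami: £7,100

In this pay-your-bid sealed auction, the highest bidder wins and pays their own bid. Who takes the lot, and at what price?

Vik pays £8,450

Rule: the highest bidder wins and pays their own bid.
Bids in order: 8,450 (Vik) > 7,100 (Sami) > 6,525 (Rosa) > 5,800 (Tess) > 3,575 (Eli) > 1,050 (Omar) > …
Vik has the highest bid and pays exactly that: £8,450.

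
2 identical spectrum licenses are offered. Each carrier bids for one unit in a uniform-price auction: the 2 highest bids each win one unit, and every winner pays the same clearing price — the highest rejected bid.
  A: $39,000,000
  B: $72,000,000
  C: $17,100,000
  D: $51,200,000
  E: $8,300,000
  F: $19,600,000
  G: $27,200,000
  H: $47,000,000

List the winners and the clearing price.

B, D; each pays $47,000,000

Bids ranked high→low: 72,000,000 (B), 51,200,000 (D), 47,000,000 (H), 39,000,000 (A), …
Winners (2 units): B, D.
Clearing price = highest rejected bid = $47,000,000.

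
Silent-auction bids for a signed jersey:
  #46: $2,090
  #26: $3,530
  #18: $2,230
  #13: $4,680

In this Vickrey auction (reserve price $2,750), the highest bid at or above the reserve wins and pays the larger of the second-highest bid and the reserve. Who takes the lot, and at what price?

Vickrey auction (reserve price $2,750): the highest bid at or above the reserve wins and pays the larger of the second-highest bid and the reserve.
Sorting bids: 4,680 (#13) > 3,530 (#26) > 2,230 (#18) > 2,090 (#46)
#13 has the top bid at or above the reserve ($4,680).
max(second-highest $3,530, reserve $2,750) = $3,530; the reserve does not bind.

#13 pays $3,530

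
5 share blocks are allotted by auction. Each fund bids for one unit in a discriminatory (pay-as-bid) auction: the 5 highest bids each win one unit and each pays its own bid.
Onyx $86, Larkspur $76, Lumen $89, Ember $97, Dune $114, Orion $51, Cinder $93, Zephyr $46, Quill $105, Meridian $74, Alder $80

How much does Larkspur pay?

Larkspur pays $0

Bids ranked high→low: 114 (Dune), 105 (Quill), 97 (Ember), 93 (Cinder), 89 (Lumen), 86 (Onyx), 80 (Alder), …
Winners (5 units): Dune, Quill, Ember, Cinder, Lumen.
Larkspur does not win → $0.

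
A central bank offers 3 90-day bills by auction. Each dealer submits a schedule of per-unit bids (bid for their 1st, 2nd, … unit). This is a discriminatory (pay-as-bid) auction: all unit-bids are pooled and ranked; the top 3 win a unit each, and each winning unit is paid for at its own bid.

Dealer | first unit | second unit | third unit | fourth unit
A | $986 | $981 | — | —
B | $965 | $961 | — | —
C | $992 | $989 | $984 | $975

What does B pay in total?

Pooled unit-bids ranked (top 3): 992 (C-1), 989 (C-2), 986 (A-1)
Next rejected bid: $984 (not a price — pay-as-bid).
B wins no units.

B pays $0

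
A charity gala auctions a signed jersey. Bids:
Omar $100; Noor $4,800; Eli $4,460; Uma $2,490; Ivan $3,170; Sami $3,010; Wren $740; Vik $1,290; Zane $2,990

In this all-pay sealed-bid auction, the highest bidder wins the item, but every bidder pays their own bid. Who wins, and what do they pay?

Bids ranked: 4,800 (Noor) > 4,460 (Eli) > 3,170 (Ivan) > 3,010 (Sami) > 2,990 (Zane) > 2,490 (Uma) > …
Noor wins with the top bid; all bids are sunk regardless.

Noor pays $4,800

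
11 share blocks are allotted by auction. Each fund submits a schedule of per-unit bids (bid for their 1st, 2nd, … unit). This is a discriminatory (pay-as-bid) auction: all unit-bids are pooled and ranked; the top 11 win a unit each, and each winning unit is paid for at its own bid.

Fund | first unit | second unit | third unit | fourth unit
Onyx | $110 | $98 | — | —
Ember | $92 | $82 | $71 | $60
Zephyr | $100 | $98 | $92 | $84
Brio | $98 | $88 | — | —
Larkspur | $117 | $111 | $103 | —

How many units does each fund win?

All unit-bids, highest first — top 11: 117 (Larkspur-1), 111 (Larkspur-2), 110 (Onyx-1), 103 (Larkspur-3), 100 (Zephyr-1), 98 (Onyx-2), 98 (Zephyr-2), 98 (Brio-1), 92 (Ember-1), 92 (Zephyr-3), 88 (Brio-2)
Next rejected bid: $84 (not a price — pay-as-bid).
Allocation: Brio 2, Ember 1, Larkspur 3, Onyx 2, Zephyr 3.

Brio 2, Ember 1, Larkspur 3, Onyx 2, Zephyr 3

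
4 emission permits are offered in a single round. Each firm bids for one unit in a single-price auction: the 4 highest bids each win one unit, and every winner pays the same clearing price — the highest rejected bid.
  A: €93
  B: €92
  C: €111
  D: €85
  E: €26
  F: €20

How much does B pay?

Bids ranked high→low: 111 (C), 93 (A), 92 (B), 85 (D), 26 (E), 20 (F)
Winners (4 units): C, A, B, D.
Highest unsuccessful bid: €26 → clearing price.
B wins → pays €26.

B pays €26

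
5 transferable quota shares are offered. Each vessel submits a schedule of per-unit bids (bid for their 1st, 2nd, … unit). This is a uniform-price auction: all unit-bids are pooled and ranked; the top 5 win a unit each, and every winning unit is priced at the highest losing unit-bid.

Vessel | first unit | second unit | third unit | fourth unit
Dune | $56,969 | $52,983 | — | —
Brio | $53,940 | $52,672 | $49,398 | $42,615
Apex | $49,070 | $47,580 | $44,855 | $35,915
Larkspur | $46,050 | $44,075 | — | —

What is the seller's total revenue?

Merging the schedules and taking the best 5: 56,969 (Dune-1), 53,940 (Brio-1), 52,983 (Dune-2), 52,672 (Brio-2), 49,398 (Brio-3)
Highest rejected unit-bid = $49,070.
Allocation: Brio 3, Dune 2. Every unit priced at $49,070.
Revenue = 5 × 49,070 = $245,350.

Total revenue: $245,350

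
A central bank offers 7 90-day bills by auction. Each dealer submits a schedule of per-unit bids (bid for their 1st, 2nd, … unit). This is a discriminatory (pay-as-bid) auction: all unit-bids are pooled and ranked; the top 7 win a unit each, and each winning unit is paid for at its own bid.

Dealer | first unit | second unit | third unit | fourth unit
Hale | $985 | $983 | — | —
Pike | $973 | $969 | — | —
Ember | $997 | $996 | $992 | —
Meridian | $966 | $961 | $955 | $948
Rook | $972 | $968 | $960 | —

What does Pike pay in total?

Pooled unit-bids ranked (top 7): 997 (Ember-1), 996 (Ember-2), 992 (Ember-3), 985 (Hale-1), 983 (Hale-2), 973 (Pike-1), 972 (Rook-1)
Next rejected bid: $969 (not a price — pay-as-bid).
Pike's winning unit-bids: 973 = $973.

Pike pays $973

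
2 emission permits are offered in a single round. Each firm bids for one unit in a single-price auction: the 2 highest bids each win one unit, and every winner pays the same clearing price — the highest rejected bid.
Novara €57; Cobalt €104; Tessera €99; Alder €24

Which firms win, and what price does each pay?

Cobalt, Tessera; each pays €57

Ordering the bids: 104 (Cobalt), 99 (Tessera), 57 (Novara), 24 (Alder)
Winners (2 units): Cobalt, Tessera.
Clearing price = highest rejected bid = €57.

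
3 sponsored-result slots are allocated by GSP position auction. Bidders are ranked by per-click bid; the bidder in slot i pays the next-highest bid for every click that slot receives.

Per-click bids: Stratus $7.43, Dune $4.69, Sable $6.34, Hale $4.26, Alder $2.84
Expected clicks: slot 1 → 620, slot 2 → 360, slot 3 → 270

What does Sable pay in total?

Sable pays $1688.40

Sorting advertisers: $7.43 (Stratus) > $6.34 (Sable) > $4.69 (Dune) > $4.26 (Hale) > …
Sable holds slot 2 → pays next bid $4.69 × 360 clicks = $1688.40.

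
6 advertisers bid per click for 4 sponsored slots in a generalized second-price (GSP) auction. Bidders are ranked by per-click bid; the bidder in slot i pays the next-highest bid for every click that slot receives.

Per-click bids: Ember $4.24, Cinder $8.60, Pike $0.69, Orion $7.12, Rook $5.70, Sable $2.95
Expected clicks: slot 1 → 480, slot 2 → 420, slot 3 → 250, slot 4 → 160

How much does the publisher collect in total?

Per-click bids in order: $8.60 (Cinder) > $7.12 (Orion) > $5.70 (Rook) > $4.24 (Ember) > $2.95 (Sable) > …
Slot 1: Cinder pays $7.12 × 480 = $3417.60
Slot 2: Orion pays $5.70 × 420 = $2394.00
Slot 3: Rook pays $4.24 × 250 = $1060.00
Slot 4: Ember pays $2.95 × 160 = $472.00
Total = $7343.60

Total revenue: $7343.60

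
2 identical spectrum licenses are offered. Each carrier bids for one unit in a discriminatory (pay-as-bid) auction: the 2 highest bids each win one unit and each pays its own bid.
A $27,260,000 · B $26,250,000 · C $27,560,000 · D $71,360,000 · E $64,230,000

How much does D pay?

Ordering the bids: 71,360,000 (D), 64,230,000 (E), 27,560,000 (C), 27,260,000 (A), …
Winners (2 units): D, E.
D wins → own bid $71,360,000.

D pays $71,360,000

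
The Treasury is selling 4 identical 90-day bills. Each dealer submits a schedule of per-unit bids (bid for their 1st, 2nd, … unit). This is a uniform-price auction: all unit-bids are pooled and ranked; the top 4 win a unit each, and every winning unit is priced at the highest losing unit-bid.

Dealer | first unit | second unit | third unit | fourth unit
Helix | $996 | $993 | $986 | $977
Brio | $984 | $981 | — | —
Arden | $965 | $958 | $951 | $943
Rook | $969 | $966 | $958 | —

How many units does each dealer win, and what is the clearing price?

Brio 1, Helix 3; clearing price $981

Merging the schedules and taking the best 4: 996 (Helix-1), 993 (Helix-2), 986 (Helix-3), 984 (Brio-1)
Highest rejected unit-bid = $981.
Allocation: Brio 1, Helix 3.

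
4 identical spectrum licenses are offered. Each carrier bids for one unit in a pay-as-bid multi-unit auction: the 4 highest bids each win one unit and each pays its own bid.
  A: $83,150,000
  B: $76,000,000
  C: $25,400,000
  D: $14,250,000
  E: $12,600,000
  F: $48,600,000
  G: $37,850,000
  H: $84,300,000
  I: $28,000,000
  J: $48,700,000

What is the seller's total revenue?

Ordering the bids: 84,300,000 (H), 83,150,000 (A), 76,000,000 (B), 48,700,000 (J), 48,600,000 (F), 37,850,000 (G), …
Winners (4 units): H, A, B, J.
Total revenue = 84,300,000 + 83,150,000 + 76,000,000 + 48,700,000 = $292,150,000.

Total revenue: $292,150,000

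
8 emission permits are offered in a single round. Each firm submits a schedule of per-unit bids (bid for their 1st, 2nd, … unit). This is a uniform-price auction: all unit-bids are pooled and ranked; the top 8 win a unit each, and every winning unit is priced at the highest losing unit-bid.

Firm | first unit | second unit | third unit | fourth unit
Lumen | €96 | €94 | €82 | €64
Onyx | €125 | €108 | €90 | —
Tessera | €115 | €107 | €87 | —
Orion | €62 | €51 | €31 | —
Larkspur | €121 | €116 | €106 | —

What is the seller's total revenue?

Pooled unit-bids ranked (top 8): 125 (Onyx-1), 121 (Larkspur-1), 116 (Larkspur-2), 115 (Tessera-1), 108 (Onyx-2), 107 (Tessera-2), 106 (Larkspur-3), 96 (Lumen-1)
Highest rejected unit-bid = €94.
Allocation: Larkspur 3, Lumen 1, Onyx 2, Tessera 2. Every unit priced at €94.
Revenue = 8 × 94 = €752.

Total revenue: €752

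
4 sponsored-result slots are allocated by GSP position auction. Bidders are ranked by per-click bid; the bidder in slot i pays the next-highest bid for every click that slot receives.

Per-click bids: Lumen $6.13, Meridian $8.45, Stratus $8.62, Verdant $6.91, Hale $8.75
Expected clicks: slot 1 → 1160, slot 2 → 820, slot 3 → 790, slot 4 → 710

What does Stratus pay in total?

Ranked by bid: $8.75 (Hale) > $8.62 (Stratus) > $8.45 (Meridian) > $6.91 (Verdant) > $6.13 (Lumen)
Stratus holds slot 2 → pays next bid $8.45 × 820 clicks = $6929.00.

Stratus pays $6929.00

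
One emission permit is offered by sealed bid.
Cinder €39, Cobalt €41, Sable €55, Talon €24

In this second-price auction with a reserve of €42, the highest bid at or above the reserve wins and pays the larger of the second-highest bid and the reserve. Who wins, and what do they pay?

Sable pays €42

Sorting bids: 55 (Sable) > 41 (Cobalt) > 39 (Cinder) > 24 (Talon)
Highest eligible bid: Sable at €55.
Second-highest bid €41 is below the reserve €42, so the reserve binds → payment €42.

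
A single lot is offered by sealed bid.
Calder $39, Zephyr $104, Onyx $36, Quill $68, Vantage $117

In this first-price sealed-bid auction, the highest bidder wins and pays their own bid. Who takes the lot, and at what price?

Bids ranked: 117 (Vantage) > 104 (Zephyr) > 68 (Quill) > 39 (Calder) > 36 (Onyx)
Vantage is highest → pays own bid, $117.

Vantage pays $117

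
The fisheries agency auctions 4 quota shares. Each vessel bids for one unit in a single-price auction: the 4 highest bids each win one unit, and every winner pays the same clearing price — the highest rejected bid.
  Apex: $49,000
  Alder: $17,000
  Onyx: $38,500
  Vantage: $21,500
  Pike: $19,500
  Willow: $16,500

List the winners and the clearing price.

Sorting: 49,000 (Apex), 38,500 (Onyx), 21,500 (Vantage), 19,500 (Pike), 17,000 (Alder), 16,500 (Willow)
Top 4: Apex, Onyx, Vantage, Pike.
Highest unsuccessful bid: $17,000 → clearing price.

Apex, Onyx, Vantage, Pike; each pays $17,000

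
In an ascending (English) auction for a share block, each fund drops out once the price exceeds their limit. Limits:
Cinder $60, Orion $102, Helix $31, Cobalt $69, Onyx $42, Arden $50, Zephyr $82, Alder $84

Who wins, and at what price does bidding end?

Sorting limits: 102 (Orion) > 84 (Alder) > 82 (Zephyr) > 69 (Cobalt) > 60 (Cinder) > 50 (Arden) > …
Alder is the last rival to drop out, at $84; Orion remains and wins at that price.

Orion wins at $84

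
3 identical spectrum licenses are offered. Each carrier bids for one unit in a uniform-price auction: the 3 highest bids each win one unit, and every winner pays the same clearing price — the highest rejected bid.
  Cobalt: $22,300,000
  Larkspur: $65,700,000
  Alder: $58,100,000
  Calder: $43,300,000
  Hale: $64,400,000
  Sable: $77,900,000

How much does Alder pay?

Bids ranked high→low: 77,900,000 (Sable), 65,700,000 (Larkspur), 64,400,000 (Hale), 58,100,000 (Alder), 43,300,000 (Calder), …
The 3 highest are Sable, Larkspur, Hale.
Clearing price = highest rejected bid = $58,100,000.
Alder does not win → pays $0.

Alder pays $0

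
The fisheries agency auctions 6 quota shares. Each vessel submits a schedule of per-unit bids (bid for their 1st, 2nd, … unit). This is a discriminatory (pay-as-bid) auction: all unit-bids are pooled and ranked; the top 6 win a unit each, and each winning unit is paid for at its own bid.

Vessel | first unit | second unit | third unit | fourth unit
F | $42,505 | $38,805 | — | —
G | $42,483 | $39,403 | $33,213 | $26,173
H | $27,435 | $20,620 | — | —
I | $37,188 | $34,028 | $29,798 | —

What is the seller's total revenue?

Merging the schedules and taking the best 6: 42,505 (F-1), 42,483 (G-1), 39,403 (G-2), 38,805 (F-2), 37,188 (I-1), 34,028 (I-2)
Next rejected bid: $33,213 (not a price — pay-as-bid).
Each winning unit pays its own bid.
Revenue = 42,505 + 42,483 + 39,403 + 38,805 + 37,188 + 34,028 = $234,412.

Total revenue: $234,412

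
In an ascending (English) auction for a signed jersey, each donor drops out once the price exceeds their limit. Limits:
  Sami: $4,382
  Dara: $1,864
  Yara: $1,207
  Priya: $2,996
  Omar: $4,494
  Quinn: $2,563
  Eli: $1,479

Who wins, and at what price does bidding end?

Omar wins at $4,382

Ascending (English) auction: the price rises until one bidder remains; the winner pays the price at which the last rival dropped out.
Limits ranked: 4,494 (Omar) > 4,382 (Sami) > 2,996 (Priya) > 2,563 (Quinn) > 1,864 (Dara) > 1,479 (Eli) > …
Once the price passes $4,382, only Omar is left; the hammer falls at Sami's limit of $4,382.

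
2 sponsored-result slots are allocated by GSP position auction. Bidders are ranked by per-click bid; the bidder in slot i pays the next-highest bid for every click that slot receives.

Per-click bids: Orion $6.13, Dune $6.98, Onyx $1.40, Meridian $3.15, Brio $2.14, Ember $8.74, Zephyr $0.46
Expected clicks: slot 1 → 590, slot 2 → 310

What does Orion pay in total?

Orion pays $0.00

Ranked by bid: $8.74 (Ember) > $6.98 (Dune) > $6.13 (Orion) > …
Orion ranks below slot 2 → no slot, pays nothing.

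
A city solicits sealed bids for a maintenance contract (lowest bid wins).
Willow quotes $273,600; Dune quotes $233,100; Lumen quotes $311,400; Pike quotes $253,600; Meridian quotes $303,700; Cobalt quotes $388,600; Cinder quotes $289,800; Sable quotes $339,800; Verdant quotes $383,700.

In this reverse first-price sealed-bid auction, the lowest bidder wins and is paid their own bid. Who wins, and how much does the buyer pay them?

Bids ranked: 233,100 (Dune) < 253,600 (Pike) < 273,600 (Willow) < 289,800 (Cinder) < 303,700 (Meridian) < 311,400 (Lumen) < …
Dune has the lowest bid and is paid exactly that: $233,100.

Dune is paid $233,100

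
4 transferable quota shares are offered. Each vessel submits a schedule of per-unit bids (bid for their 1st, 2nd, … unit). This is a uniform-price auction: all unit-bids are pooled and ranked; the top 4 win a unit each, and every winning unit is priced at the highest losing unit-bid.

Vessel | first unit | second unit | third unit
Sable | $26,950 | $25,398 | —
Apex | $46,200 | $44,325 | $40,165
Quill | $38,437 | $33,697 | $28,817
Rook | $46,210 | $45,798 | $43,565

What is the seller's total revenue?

All unit-bids, highest first — top 4: 46,210 (Rook-1), 46,200 (Apex-1), 45,798 (Rook-2), 44,325 (Apex-2)
Highest rejected unit-bid = $43,565.
Allocation: Apex 2, Rook 2. Every unit priced at $43,565.
Revenue = 4 × 43,565 = $174,260.

Total revenue: $174,260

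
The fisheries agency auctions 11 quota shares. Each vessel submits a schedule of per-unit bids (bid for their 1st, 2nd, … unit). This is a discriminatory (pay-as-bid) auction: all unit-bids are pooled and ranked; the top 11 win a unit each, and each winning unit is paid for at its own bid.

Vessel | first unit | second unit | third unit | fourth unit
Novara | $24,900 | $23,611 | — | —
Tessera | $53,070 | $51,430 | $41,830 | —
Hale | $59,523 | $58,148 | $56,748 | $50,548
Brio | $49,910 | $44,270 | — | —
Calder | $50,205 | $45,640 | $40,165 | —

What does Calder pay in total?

Calder pays $95,845

All unit-bids, highest first — top 11: 59,523 (Hale-1), 58,148 (Hale-2), 56,748 (Hale-3), 53,070 (Tessera-1), 51,430 (Tessera-2), 50,548 (Hale-4), 50,205 (Calder-1), 49,910 (Brio-1), 45,640 (Calder-2), 44,270 (Brio-2), 41,830 (Tessera-3)
Next rejected bid: $40,165 (not a price — pay-as-bid).
Calder's winning unit-bids: 50,205 + 45,640 = $95,845.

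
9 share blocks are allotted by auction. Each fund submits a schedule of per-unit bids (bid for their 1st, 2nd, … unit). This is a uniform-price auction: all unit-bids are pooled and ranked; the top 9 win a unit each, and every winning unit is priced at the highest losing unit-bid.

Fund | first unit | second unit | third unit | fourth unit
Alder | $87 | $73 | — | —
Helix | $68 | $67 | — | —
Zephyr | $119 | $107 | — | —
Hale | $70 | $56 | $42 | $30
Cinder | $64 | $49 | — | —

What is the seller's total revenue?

Pooled unit-bids ranked (top 9): 119 (Zephyr-1), 107 (Zephyr-2), 87 (Alder-1), 73 (Alder-2), 70 (Hale-1), 68 (Helix-1), 67 (Helix-2), 64 (Cinder-1), 56 (Hale-2)
The (k+1)-th unit-bid is $49.
Allocation: Alder 2, Cinder 1, Hale 2, Helix 2, Zephyr 2. Every unit priced at $49.
Revenue = 9 × 49 = $441.

Total revenue: $441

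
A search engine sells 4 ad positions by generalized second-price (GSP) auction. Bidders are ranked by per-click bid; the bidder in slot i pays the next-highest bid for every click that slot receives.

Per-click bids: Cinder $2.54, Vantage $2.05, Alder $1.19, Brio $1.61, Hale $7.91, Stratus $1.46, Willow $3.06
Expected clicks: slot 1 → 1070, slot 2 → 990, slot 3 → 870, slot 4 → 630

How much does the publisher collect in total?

Per-click bids in order: $7.91 (Hale) > $3.06 (Willow) > $2.54 (Cinder) > $2.05 (Vantage) > $1.61 (Brio) > …
Slot 1: Hale pays $3.06 × 1070 = $3274.20
Slot 2: Willow pays $2.54 × 990 = $2514.60
Slot 3: Cinder pays $2.05 × 870 = $1783.50
Slot 4: Vantage pays $1.61 × 630 = $1014.30
Total = $8586.60

Total revenue: $8586.60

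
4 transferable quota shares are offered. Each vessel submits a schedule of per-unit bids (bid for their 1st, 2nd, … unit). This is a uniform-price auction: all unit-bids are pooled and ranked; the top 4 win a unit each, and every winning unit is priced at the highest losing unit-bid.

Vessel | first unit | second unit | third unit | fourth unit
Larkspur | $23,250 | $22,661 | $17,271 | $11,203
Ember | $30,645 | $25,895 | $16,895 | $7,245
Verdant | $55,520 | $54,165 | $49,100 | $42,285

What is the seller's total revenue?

Total revenue: $122,580

All unit-bids, highest first — top 4: 55,520 (Verdant-1), 54,165 (Verdant-2), 49,100 (Verdant-3), 42,285 (Verdant-4)
Highest rejected unit-bid = $30,645.
Allocation: Verdant 4. Every unit priced at $30,645.
Revenue = 4 × 30,645 = $122,580.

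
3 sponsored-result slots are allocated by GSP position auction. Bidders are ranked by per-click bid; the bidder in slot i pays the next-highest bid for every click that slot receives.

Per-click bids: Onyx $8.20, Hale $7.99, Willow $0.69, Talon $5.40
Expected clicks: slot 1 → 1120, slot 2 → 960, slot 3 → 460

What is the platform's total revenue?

Per-click bids in order: $8.20 (Onyx) > $7.99 (Hale) > $5.40 (Talon) > $0.69 (Willow)
Slot 1: Onyx pays $7.99 × 1120 = $8948.80
Slot 2: Hale pays $5.40 × 960 = $5184.00
Slot 3: Talon pays $0.69 × 460 = $317.40
Total = $14450.20

Total revenue: $14450.20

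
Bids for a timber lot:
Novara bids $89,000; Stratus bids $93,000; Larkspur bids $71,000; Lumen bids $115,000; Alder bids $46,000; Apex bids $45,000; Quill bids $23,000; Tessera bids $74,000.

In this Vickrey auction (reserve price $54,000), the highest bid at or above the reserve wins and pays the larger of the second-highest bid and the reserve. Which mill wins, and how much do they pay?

Rule: the highest bid at or above the reserve wins and pays the larger of the second-highest bid and the reserve.
Sorting bids: 115,000 (Lumen) > 93,000 (Stratus) > 89,000 (Novara) > 74,000 (Tessera) > 71,000 (Larkspur) > 46,000 (Alder) > …
Highest eligible bid: Lumen at $115,000.
max(second-highest $93,000, reserve $54,000) = $93,000; the reserve does not bind.

Lumen pays $93,000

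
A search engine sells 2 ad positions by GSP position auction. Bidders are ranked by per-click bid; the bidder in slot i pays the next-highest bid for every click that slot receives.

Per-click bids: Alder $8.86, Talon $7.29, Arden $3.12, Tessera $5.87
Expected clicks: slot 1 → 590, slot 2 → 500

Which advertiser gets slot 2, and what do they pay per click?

Sorting advertisers: $8.86 (Alder) > $7.29 (Talon) > $5.87 (Tessera) > …
Slot 2 goes to the second-ranked bidder, Talon, who pays the next bid down: $5.87/click.

Talon; $5.87 per click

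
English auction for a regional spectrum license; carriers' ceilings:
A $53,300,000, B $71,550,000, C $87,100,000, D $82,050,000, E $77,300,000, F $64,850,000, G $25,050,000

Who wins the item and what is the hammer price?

C wins at $82,050,000

Rule: the price rises until one bidder remains; the winner pays the price at which the last rival dropped out.
Limits ranked: 87,100,000 (C) > 82,050,000 (D) > 77,300,000 (E) > 71,550,000 (B) > 64,850,000 (F) > 53,300,000 (A) > …
D is the last rival to drop out, at $82,050,000; C remains and wins at that price.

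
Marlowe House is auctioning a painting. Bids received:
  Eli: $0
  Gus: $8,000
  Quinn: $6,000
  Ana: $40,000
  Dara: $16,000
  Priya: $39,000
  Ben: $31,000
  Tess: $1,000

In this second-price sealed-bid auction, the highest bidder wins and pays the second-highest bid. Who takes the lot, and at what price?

Sorting bids: 40,000 (Ana) > 39,000 (Priya) > 31,000 (Ben) > 16,000 (Dara) > 8,000 (Gus) > 6,000 (Quinn) > …
Second-price: Ana pays Priya's bid of $39,000.

Ana pays $39,000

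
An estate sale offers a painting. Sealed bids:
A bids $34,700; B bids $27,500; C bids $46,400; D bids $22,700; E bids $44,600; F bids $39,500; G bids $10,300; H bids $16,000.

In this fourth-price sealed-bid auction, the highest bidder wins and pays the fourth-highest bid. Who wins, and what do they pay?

C pays $34,700

Fourth-price sealed-bid auction: the highest bidder wins and pays the fourth-highest bid.
Bids ranked: 46,400 (C) > 44,600 (E) > 39,500 (F) > 34,700 (A) > 27,500 (B) > 22,700 (D) > …
C wins; payment is bid #4 in the ranking = $34,700.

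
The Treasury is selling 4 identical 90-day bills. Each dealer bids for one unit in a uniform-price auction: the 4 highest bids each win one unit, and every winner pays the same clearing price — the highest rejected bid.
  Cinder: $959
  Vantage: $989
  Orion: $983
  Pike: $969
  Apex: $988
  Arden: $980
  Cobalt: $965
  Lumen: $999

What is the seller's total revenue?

Sorting: 999 (Lumen), 989 (Vantage), 988 (Apex), 983 (Orion), 980 (Arden), 969 (Pike), …
Winners (4 units): Lumen, Vantage, Apex, Orion.
Clearing price = highest rejected bid = $980.
Total revenue = 4 × $980 = $3,920.

Total revenue: $3,920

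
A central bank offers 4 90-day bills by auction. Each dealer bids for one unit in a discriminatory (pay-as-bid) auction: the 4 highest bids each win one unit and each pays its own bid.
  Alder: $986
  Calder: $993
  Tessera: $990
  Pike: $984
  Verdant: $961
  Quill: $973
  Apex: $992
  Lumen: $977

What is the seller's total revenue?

Total revenue: $3,961

Bids ranked high→low: 993 (Calder), 992 (Apex), 990 (Tessera), 986 (Alder), 984 (Pike), 977 (Lumen), …
Winners (4 units): Calder, Apex, Tessera, Alder.
Total revenue = 993 + 992 + 990 + 986 = $3,961.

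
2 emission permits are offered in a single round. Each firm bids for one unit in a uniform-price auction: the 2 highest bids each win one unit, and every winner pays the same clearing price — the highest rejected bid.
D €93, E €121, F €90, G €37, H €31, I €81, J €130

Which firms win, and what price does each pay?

J, E; each pays €93

Bids ranked high→low: 130 (J), 121 (E), 93 (D), 90 (F), …
The 2 highest are J, E.
First losing bid is D's €93, which sets the uniform price.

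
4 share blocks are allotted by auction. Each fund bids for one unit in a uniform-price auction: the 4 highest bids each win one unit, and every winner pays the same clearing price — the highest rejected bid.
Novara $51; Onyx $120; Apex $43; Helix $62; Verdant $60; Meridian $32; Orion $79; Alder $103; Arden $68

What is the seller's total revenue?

Total revenue: $248

Bids ranked high→low: 120 (Onyx), 103 (Alder), 79 (Orion), 68 (Arden), 62 (Helix), 60 (Verdant), …
Top 4: Onyx, Alder, Orion, Arden.
Clearing price = highest rejected bid = $62.
Total revenue = 4 × $62 = $248.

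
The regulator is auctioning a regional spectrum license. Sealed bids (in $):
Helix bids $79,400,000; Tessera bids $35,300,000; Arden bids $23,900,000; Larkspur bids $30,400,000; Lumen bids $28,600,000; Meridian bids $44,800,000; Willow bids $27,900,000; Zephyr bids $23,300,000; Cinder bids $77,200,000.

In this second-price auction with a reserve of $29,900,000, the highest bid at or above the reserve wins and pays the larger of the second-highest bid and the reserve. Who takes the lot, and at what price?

Bids in order: 79,400,000 (Helix) > 77,200,000 (Cinder) > 44,800,000 (Meridian) > 35,300,000 (Tessera) > 30,400,000 (Larkspur) > 28,600,000 (Lumen) > …
Helix has the top bid at or above the reserve ($79,400,000).
Second-highest bid $77,200,000 exceeds the reserve $29,900,000 → payment $77,200,000.

Helix pays $77,200,000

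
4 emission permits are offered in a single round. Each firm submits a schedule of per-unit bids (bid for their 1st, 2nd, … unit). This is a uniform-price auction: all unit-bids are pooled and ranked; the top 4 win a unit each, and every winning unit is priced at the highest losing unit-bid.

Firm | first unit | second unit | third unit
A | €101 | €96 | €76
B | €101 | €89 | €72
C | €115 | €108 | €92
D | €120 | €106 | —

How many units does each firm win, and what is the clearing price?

C 2, D 2; clearing price €101

All unit-bids, highest first — top 4: 120 (D-1), 115 (C-1), 108 (C-2), 106 (D-2)
Highest rejected unit-bid = €101.
Allocation: C 2, D 2.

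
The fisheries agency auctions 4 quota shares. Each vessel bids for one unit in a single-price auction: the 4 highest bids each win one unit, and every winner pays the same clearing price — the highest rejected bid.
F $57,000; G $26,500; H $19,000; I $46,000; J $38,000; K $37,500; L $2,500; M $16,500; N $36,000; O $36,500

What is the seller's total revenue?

Total revenue: $146,000

Sorting: 57,000 (F), 46,000 (I), 38,000 (J), 37,500 (K), 36,500 (O), 36,000 (N), …
Top 4: F, I, J, K.
Highest unsuccessful bid: $36,500 → clearing price.
Total revenue = 4 × $36,500 = $146,000.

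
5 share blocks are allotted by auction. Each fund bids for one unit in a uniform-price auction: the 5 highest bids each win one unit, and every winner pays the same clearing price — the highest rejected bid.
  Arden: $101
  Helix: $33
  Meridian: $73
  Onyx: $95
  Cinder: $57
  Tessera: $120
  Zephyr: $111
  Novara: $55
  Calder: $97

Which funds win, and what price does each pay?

Tessera, Zephyr, Arden, Calder, Onyx; each pays $73

Sorting: 120 (Tessera), 111 (Zephyr), 101 (Arden), 97 (Calder), 95 (Onyx), 73 (Meridian), 57 (Cinder), …
Winners (5 units): Tessera, Zephyr, Arden, Calder, Onyx.
Clearing price = highest rejected bid = $73.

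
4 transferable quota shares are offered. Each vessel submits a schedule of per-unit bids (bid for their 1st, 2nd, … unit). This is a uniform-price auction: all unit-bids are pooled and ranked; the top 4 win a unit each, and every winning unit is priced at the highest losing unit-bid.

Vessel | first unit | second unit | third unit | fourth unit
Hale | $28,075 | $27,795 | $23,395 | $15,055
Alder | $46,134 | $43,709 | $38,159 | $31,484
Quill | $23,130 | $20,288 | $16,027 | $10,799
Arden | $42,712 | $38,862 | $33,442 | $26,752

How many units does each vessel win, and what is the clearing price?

All unit-bids, highest first — top 4: 46,134 (Alder-1), 43,709 (Alder-2), 42,712 (Arden-1), 38,862 (Arden-2)
The (k+1)-th unit-bid is $38,159.
Allocation: Alder 2, Arden 2.

Alder 2, Arden 2; clearing price $38,159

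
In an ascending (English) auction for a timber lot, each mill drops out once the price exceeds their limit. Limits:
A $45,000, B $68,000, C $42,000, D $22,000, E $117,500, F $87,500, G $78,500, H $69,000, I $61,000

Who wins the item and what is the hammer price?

E wins at $87,500

Limits ranked: 117,500 (E) > 87,500 (F) > 78,500 (G) > 69,000 (H) > 68,000 (B) > 61,000 (I) > …
Bidding ends when F exits at $87,500; E takes it.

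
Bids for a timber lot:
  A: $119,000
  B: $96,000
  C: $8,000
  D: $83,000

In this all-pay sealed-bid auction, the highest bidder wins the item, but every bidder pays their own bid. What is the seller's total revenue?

Sorting bids: 119,000 (A) > 96,000 (B) > 83,000 (D) > 8,000 (C)
Every bidder forfeits their bid regardless of winning.
Revenue = 119,000 + 96,000 + 8,000 + 83,000 = $306,000.

Total revenue: $306,000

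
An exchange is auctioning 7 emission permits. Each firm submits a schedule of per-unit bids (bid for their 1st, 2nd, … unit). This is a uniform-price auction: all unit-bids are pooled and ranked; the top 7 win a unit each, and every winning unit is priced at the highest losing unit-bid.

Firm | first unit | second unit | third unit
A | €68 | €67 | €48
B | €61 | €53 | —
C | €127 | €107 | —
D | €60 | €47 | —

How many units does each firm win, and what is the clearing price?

Merging the schedules and taking the best 7: 127 (C-1), 107 (C-2), 68 (A-1), 67 (A-2), 61 (B-1), 60 (D-1), 53 (B-2)
First bid not allocated: €48.
Allocation: A 2, B 2, C 2, D 1.

A 2, B 2, C 2, D 1; clearing price €48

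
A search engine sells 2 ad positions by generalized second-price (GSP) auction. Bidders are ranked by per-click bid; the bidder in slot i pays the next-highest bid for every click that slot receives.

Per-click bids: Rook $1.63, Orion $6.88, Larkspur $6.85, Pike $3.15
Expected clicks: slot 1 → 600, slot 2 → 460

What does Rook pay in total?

Rook pays $0.00

Per-click bids in order: $6.88 (Orion) > $6.85 (Larkspur) > $3.15 (Pike) > …
Rook ranks below slot 2 → no slot, pays nothing.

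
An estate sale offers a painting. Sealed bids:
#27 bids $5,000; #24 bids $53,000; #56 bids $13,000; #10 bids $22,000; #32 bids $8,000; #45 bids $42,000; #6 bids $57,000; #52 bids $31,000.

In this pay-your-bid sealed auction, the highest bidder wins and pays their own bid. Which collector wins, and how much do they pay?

#6 pays $57,000

Sorting bids: 57,000 (#6) > 53,000 (#24) > 42,000 (#45) > 31,000 (#52) > 22,000 (#10) > 13,000 (#56) > …
First-price: #6 pays what they bid, $57,000.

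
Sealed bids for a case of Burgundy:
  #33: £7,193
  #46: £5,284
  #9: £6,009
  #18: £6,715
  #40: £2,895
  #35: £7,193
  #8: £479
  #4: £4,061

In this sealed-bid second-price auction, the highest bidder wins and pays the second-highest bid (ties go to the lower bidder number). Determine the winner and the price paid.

Rule: the highest bidder wins and pays the second-highest bid.
Bids in order: 7,193 (#33) > 7,193 (#35) > 6,715 (#18) > 6,009 (#9) > 5,284 (#46) > 4,061 (#4) > …
#33 and #35 tie at £7,193; tie-break gives it to #33.
#33 wins with the highest bid; price is set by the runner-up at £7,193.

#33 pays £7,193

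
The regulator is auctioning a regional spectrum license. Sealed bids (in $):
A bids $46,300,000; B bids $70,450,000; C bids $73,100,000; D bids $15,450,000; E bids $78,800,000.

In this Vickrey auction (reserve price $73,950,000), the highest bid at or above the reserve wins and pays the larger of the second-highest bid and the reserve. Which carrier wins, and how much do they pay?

Sorting bids: 78,800,000 (E) > 73,100,000 (C) > 70,450,000 (B) > 46,300,000 (A) > 15,450,000 (D)
Highest eligible bid: E at $78,800,000.
Second-highest bid $73,100,000 is below the reserve $73,950,000, so the reserve binds → payment $73,950,000.

E pays $73,950,000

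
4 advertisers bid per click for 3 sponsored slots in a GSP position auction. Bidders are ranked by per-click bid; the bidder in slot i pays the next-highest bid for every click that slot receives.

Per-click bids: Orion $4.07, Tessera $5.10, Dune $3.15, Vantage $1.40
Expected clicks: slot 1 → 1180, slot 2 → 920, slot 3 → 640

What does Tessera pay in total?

Tessera pays $4802.60

Per-click bids in order: $5.10 (Tessera) > $4.07 (Orion) > $3.15 (Dune) > $1.40 (Vantage)
Tessera holds slot 1 → pays next bid $4.07 × 1180 clicks = $4802.60.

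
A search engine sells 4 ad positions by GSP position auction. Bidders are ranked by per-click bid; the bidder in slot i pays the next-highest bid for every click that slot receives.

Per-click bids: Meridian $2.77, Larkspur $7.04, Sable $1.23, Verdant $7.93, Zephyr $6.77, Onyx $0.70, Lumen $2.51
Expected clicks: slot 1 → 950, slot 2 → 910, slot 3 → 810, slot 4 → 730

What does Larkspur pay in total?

Larkspur pays $6160.70

Ranked by bid: $7.93 (Verdant) > $7.04 (Larkspur) > $6.77 (Zephyr) > $2.77 (Meridian) > $2.51 (Lumen) > …
Larkspur holds slot 2 → pays next bid $6.77 × 910 clicks = $6160.70.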